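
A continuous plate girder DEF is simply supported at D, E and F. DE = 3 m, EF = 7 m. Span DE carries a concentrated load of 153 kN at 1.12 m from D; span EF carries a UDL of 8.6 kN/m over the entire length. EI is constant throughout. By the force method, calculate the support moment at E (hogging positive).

Take M_E as the redundant. Released structure: two simple spans DE and EF with a hinge at E.
Discontinuity in slope at E on the released structure — sum the simple-span end rotations:
  span DE: point load 153 at a = 1.12: Pab(L + a)/(6LEI) = 73.74/EI
  span EF: UDL 8.6: wL³/(24EI) = 122.9/EI
  relative rotation θ_0 = (73.74 + 122.9)/EI = 196.6/EI
A unit hogging moment at E produces rotation L₁/(3EI) + L₂/(3EI) = 3.333/EI.
Compatibility: M_E·(L₁+L₂)/(3EI) = θ_0, giving M_E = 58.99 kN·m (hogging).

M_E = 58.99 kN·m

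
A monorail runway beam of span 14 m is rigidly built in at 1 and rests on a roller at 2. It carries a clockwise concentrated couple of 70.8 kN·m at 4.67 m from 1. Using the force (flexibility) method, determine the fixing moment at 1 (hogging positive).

M_1 = 11.77 kN·m

Release the roller at 2. Primary structure: cantilever fixed at 1.
Deflection at 2 on the released cantilever, summing each load's contribution:
  clockwise couple 70.8 at a = 4.67: M₀a(2L − a)/(2EI) = 3857/EI
Flexibility coefficient — unit upward force at 2: δ_{22} = L³/(3EI) = 914.7/EI.
Compatibility at 2: δ_0 − R_2·δ_{22} = 0, so R_2 = 3857/914.7 = 4.217 kN.
Moment equilibrium about 1: M_1 = Σ(load moments about 1) − R_2·L = 70.8 − 4.217×14 = 11.77 kN·m.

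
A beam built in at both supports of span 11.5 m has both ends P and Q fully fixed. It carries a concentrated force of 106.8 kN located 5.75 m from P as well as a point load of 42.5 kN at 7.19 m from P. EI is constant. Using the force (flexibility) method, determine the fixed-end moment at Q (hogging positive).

Take the two fixed-end moments M_P, M_Q as redundants; the released structure is the simple span PQ.
End rotations of the released simple span under the applied load (×1/EI):
  at P: point load 106.8 at a = 5.75: Pab(L + b)/(6LEI) = 882.8/EI
  at Q: point load 106.8 at a = 5.75: Pab(L + a)/(6LEI) = 882.8/EI
  at P: point load 42.5 at a = 7.19: Pab(L + b)/(6LEI) = 301.8/EI
  at Q: point load 42.5 at a = 7.19: Pab(L + a)/(6LEI) = 356.7/EI
  θ_P0 = 1185/EI,  θ_Q0 = 1240/EI
Flexibility coefficients: a unit moment at one end gives L/(3EI) there and L/(6EI) at the far end, so f₁₁ = f₂₂ = 3.833/EI and f₁₂ = f₂₁ = 1.917/EI.
Compatibility — zero rotation at each built-in end:
  3.833 M_P + 1.917 M_Q = 1185
  1.917 M_P + 3.833 M_Q = 1240
Solving the pair gives M_P = 196.4 kN·m and M_Q = 225.1 kN·m (hogging).

M_Q = 225.1 kN·m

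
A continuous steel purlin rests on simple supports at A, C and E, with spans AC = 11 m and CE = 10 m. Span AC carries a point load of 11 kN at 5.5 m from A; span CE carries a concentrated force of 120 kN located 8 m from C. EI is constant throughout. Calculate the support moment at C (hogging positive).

M_C = 66.74 kN·m

Insert a hinge at C; M_C is the redundant, and each span becomes simply supported.
Rotations at C on the released spans (each span's end-slope, ×1/EI):
  span AC: point load 11 at a = 5.5: Pab(L + a)/(6LEI) = 83.19/EI
  span CE: point load 120 at a = 8: Pab(L + b)/(6LEI) = 384/EI
  relative rotation θ_0 = (83.19 + 384)/EI = 467.2/EI
A unit hogging moment at C produces rotation L₁/(3EI) + L₂/(3EI) = 7/EI.
Slope continuity at C: θ_0 = M_C·7/EI, so M_C = 467.2/7 = 66.74 kN·m (hogging).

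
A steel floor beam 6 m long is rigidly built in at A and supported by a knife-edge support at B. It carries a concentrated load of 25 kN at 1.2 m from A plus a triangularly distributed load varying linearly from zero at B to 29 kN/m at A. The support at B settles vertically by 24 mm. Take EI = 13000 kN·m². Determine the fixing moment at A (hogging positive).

M_A = 117.2 kN·m

Remove the prop at B; the released (primary) structure is a cantilever built in at A.
Downward deflection at the released point B due to the loads:
  point load 25 at a = 1.2: Pa²(3L − a)/(6EI) = 100.8/EI
  triangular load, peak 29 at the fixed end: w₀L⁴/(30EI) = 1253/EI
  δ_0 = 1354/EI
Tip deflection under a unit load at B: L³/(3EI) = 72/EI.
With EI = 13000 kN·m²: δ_0 = 0.10412 m and δ_{BB} = 0.005538 m/kN.
Compatibility — the beam at B must follow the support down by 0.024 m: δ_0 − R_B·δ_{BB} = 0.024, so R_B = (0.10412 − 0.024)/0.005538 = 14.47 kN.
Moment equilibrium about A: M_A = Σ(load moments about A) − R_B·L = 204 − 14.47×6 = 117.2 kN·m.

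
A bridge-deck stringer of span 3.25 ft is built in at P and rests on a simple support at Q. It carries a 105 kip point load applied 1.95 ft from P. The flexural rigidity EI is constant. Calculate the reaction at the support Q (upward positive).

R_Q = 45.36 kip

Release the roller at Q. Primary structure: cantilever fixed at P.
Downward deflection at the released point Q due to the loads:
  point load 105 at a = 1.95: Pa²(3L − a)/(6EI) = 519/EI
Tip deflection under a unit load at Q: L³/(3EI) = 11.44/EI.
Compatibility at Q: δ_0 − R_Q·δ_{QQ} = 0, so R_Q = 519/11.44 = 45.36 kip.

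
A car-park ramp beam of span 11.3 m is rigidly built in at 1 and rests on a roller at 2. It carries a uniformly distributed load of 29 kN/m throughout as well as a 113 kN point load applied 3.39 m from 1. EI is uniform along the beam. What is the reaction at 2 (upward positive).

Remove the prop at 2; the released (primary) structure is a cantilever built in at 1.
Downward deflection at the released point 2 due to the loads:
  UDL 29: wL⁴/(8EI) = 59105/EI
  point load 113 at a = 3.39: Pa²(3L − a)/(6EI) = 6603/EI
  δ_0 = 65708/EI
Tip deflection under a unit load at 2: L³/(3EI) = 481/EI.
Compatibility at 2: δ_0 − R_2·δ_{22} = 0, so R_2 = 65708/481 = 136.6 kN.

R_2 = 136.6 kN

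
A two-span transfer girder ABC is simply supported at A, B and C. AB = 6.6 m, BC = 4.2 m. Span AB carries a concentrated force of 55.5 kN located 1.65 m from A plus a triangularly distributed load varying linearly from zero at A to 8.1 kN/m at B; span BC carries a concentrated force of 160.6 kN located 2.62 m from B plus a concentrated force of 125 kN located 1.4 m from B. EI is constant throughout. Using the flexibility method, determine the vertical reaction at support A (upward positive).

Release continuity at B by inserting a hinge; the redundant is the internal moment M_B. The primary structure is two simply-supported spans AB and BC.
End slopes at the hinge B, treating each span as simply supported:
  span AB: point load 55.5 at a = 1.65: Pab(L + a)/(6LEI) = 94.44/EI
  span AB: triangular load, peak 8.1: w₀L³/(45EI) = 51.75/EI
  span BC: point load 160.6 at a = 2.62: Pab(L + b)/(6LEI) = 152.5/EI
  span BC: point load 125 at a = 1.4: Pab(L + b)/(6LEI) = 136.1/EI
  relative rotation θ_0 = (146.2 + 288.6)/EI = 434.8/EI
A unit hogging moment at B produces rotation L₁/(3EI) + L₂/(3EI) = 3.6/EI.
Compatibility: M_B·(L₁+L₂)/(3EI) = θ_0, giving M_B = 120.8 kN·m (hogging).
Span AB, ΣM about A with M_B applied at B: R_B^{AB}·6.6 = 209.2 + 120.8, so R_B^{AB} = 49.99 kN and R_A = 82.23 − 49.99 = 32.24 kN.

R_A = 32.24 kN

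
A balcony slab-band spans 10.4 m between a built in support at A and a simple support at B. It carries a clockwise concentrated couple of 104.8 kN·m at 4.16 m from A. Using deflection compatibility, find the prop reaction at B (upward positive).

Release the roller at B. Primary structure: cantilever fixed at A.
Deflection at B on the released cantilever, summing each load's contribution:
  clockwise couple 104.8 at a = 4.16: M₀a(2L − a)/(2EI) = 3627/EI
Tip deflection under a unit load at B: L³/(3EI) = 375/EI.
The prop prevents deflection at B: R_B = δ_0/δ_{BB} = 3627/375 = 9.674 kN.

R_B = 9.674 kN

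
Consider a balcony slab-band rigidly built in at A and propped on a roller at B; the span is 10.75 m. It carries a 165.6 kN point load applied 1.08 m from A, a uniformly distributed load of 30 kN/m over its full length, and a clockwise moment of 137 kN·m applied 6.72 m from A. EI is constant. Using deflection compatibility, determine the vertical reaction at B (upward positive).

R_B = 139.8 kN

Take the reaction at B as the redundant and release it; the primary structure is a cantilever fixed at A.
Downward deflection at the released point B due to the loads:
  point load 165.6 at a = 1.08: Pa²(3L − a)/(6EI) = 1003/EI
  UDL 30: wL⁴/(8EI) = 50080/EI
  clockwise couple 137 at a = 6.72: M₀a(2L − a)/(2EI) = 6804/EI
  δ_0 = 57887/EI
Tip deflection under a unit load at B: L³/(3EI) = 414.1/EI.
The prop prevents deflection at B: R_B = δ_0/δ_{BB} = 57887/414.1 = 139.8 kN.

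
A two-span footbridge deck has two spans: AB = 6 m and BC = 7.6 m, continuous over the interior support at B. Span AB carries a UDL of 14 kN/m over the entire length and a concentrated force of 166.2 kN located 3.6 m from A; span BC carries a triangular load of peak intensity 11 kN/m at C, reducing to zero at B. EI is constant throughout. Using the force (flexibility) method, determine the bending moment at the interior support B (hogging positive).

M_B = 133 kN·m

Take M_B as the redundant. Released structure: two simple spans AB and BC with a hinge at B.
Rotations at B on the released spans (each span's end-slope, ×1/EI):
  span AB: UDL 14: wL³/(24EI) = 126/EI
  span AB: point load 166.2 at a = 3.6: Pab(L + a)/(6LEI) = 382.9/EI
  span BC: triangular load, peak 11: 7w₀L³/(360EI) = 93.89/EI
  relative rotation θ_0 = (508.9 + 93.89)/EI = 602.8/EI
A unit hogging moment at B produces rotation L₁/(3EI) + L₂/(3EI) = 4.533/EI.
Compatibility: M_B·(L₁+L₂)/(3EI) = θ_0, giving M_B = 133 kN·m (hogging).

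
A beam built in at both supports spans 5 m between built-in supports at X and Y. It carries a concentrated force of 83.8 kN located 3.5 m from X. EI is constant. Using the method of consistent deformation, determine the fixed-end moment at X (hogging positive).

M_X = 26.4 kN·m

Take the two fixed-end moments M_X, M_Y as redundants; the released structure is the simple span XY.
On the primary (simply-supported) span, the end slopes from the loading are:
  at X: point load 83.8 at a = 3.5: Pab(L + b)/(6LEI) = 95.32/EI
  at Y: point load 83.8 at a = 3.5: Pab(L + a)/(6LEI) = 124.7/EI
  θ_X0 = 95.32/EI,  θ_Y0 = 124.7/EI
Flexibility coefficients: a unit moment at one end gives L/(3EI) there and L/(6EI) at the far end, so f₁₁ = f₂₂ = 1.667/EI and f₁₂ = f₂₁ = 0.8333/EI.
Compatibility — zero rotation at each built-in end:
  1.667 M_X + 0.8333 M_Y = 95.32
  0.8333 M_X + 1.667 M_Y = 124.7
Solving the pair gives M_X = 26.4 kN·m and M_Y = 61.59 kN·m (hogging).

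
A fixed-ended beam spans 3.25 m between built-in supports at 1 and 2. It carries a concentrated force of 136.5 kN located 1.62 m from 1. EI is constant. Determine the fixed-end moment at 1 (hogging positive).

M_1 = 55.62 kN·m

Release both end moments; the primary structure is a simply-supported span 12 with redundants M_1 and M_2.
Simple-span end rotations at 1 and 2 under the given loads:
  at 1: point load 136.5 at a = 1.62: Pab(L + b)/(6LEI) = 90.2/EI
  at 2: point load 136.5 at a = 1.62: Pab(L + a)/(6LEI) = 90.02/EI
  θ_10 = 90.2/EI,  θ_20 = 90.02/EI
Flexibility coefficients: a unit moment at one end gives L/(3EI) there and L/(6EI) at the far end, so f₁₁ = f₂₂ = 1.083/EI and f₁₂ = f₂₁ = 0.5417/EI.
Compatibility — zero rotation at each built-in end:
  1.083 M_1 + 0.5417 M_2 = 90.2
  0.5417 M_1 + 1.083 M_2 = 90.02
Solving the pair gives M_1 = 55.62 kN·m and M_2 = 55.28 kN·m (hogging).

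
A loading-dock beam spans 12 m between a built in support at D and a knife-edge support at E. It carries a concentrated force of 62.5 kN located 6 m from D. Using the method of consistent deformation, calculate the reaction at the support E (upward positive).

Choose R_E as the redundant. The primary structure is the cantilever fixed at D.
Free-end deflection of the primary structure under the applied loading (downward +):
  point load 62.5 at a = 6: Pa²(3L − a)/(6EI) = 11250/EI
Flexibility coefficient — unit upward force at E: δ_{EE} = L³/(3EI) = 576/EI.
The prop prevents deflection at E: R_E = δ_0/δ_{EE} = 11250/576 = 19.53 kN.

R_E = 19.53 kN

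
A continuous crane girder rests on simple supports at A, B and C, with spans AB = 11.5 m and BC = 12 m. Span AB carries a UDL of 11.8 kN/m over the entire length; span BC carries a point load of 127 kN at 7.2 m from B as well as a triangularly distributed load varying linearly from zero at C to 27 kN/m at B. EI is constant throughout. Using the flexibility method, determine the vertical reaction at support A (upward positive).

R_A = 36.67 kN

Release continuity at B by inserting a hinge; the redundant is the internal moment M_B. The primary structure is two simply-supported spans AB and BC.
Discontinuity in slope at B on the released structure — sum the simple-span end rotations:
  span AB: UDL 11.8: wL³/(24EI) = 747.8/EI
  span BC: point load 127 at a = 7.2: Pab(L + b)/(6LEI) = 1024/EI
  span BC: triangular load, peak 27: w₀L³/(45EI) = 1037/EI
  relative rotation θ_0 = (747.8 + 2061)/EI = 2809/EI
A unit hogging moment at B produces rotation L₁/(3EI) + L₂/(3EI) = 7.833/EI.
Slope continuity at B: θ_0 = M_B·7.833/EI, so M_B = 2809/7.833 = 358.6 kN·m (hogging).
Span AB, ΣM about A with M_B applied at B: R_B^{AB}·11.5 = 780.3 + 358.6, so R_B^{AB} = 99.03 kN and R_A = 135.7 − 99.03 = 36.67 kN.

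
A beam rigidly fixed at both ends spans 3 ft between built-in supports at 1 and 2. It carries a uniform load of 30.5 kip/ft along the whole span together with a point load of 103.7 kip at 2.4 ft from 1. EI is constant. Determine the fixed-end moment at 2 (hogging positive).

Take the two fixed-end moments M_1, M_2 as redundants; the released structure is the simple span 12.
End rotations of the released simple span under the applied load (×1/EI):
  at 1: UDL 30.5: wL³/(24EI) = 34.31/EI
  at 2: UDL 30.5: wL³/(24EI) = 34.31/EI
  at 1: point load 103.7 at a = 2.4: Pab(L + b)/(6LEI) = 29.87/EI
  at 2: point load 103.7 at a = 2.4: Pab(L + a)/(6LEI) = 44.8/EI
  θ_10 = 64.18/EI,  θ_20 = 79.11/EI
Flexibility coefficients: a unit moment at one end gives L/(3EI) there and L/(6EI) at the far end, so f₁₁ = f₂₂ = 1/EI and f₁₂ = f₂₁ = 0.5/EI.
Compatibility — zero rotation at each built-in end:
  1 M_1 + 0.5 M_2 = 64.18
  0.5 M_1 + 1 M_2 = 79.11
Solving the pair gives M_1 = 32.83 kip·ft and M_2 = 62.7 kip·ft (hogging).

M_2 = 62.7 kip·ft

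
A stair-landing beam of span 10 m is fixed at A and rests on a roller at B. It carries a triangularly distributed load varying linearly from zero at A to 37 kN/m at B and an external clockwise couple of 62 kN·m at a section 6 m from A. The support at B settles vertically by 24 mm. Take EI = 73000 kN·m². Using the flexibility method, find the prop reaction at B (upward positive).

R_B = 104.3 kN

Remove the prop at B; the released (primary) structure is a cantilever built in at A.
Deflection at B on the released cantilever, summing each load's contribution:
  triangular load, peak 37 at the free end: 11w₀L⁴/(120EI) = 33917/EI
  clockwise couple 62 at a = 6: M₀a(2L − a)/(2EI) = 2604/EI
  δ_0 = 36521/EI
Flexibility coefficient — unit upward force at B: δ_{BB} = L³/(3EI) = 333.3/EI.
With EI = 73000 kN·m²: δ_0 = 0.50028 m and δ_{BB} = 0.004566 m/kN.
Compatibility — the beam at B must follow the support down by 0.024 m: δ_0 − R_B·δ_{BB} = 0.024, so R_B = (0.50028 − 0.024)/0.004566 = 104.3 kN.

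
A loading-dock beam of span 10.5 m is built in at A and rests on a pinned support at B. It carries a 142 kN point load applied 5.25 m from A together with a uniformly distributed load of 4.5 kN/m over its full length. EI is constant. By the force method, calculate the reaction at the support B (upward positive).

R_B = 62.09 kN

Release the roller at B. Primary structure: cantilever fixed at A.
Primary-structure tip deflection at B by superposition:
  point load 142 at a = 5.25: Pa²(3L − a)/(6EI) = 17123/EI
  UDL 4.5: wL⁴/(8EI) = 6837/EI
  δ_0 = 23960/EI
Flexibility coefficient — unit upward force at B: δ_{BB} = L³/(3EI) = 385.9/EI.
Compatibility at B: δ_0 − R_B·δ_{BB} = 0, so R_B = 23960/385.9 = 62.09 kN.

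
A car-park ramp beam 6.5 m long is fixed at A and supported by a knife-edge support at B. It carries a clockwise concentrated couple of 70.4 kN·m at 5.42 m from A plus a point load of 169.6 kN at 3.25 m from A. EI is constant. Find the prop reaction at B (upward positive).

R_B = 68.8 kN

Release the roller at B. Primary structure: cantilever fixed at A.
Downward deflection at the released point B due to the loads:
  clockwise couple 70.4 at a = 5.42: M₀a(2L − a)/(2EI) = 1446/EI
  point load 169.6 at a = 3.25: Pa²(3L − a)/(6EI) = 4852/EI
  δ_0 = 6298/EI
Flexibility coefficient — unit upward force at B: δ_{BB} = L³/(3EI) = 91.54/EI.
Compatibility at B: δ_0 − R_B·δ_{BB} = 0, so R_B = 6298/91.54 = 68.8 kN.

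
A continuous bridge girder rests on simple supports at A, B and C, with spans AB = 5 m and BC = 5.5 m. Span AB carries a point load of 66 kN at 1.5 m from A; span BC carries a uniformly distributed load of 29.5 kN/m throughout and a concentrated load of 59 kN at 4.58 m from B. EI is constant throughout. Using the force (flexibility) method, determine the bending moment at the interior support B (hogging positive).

M_B = 93.7 kN·m

Take M_B as the redundant. Released structure: two simple spans AB and BC with a hinge at B.
Discontinuity in slope at B on the released structure — sum the simple-span end rotations:
  span AB: point load 66 at a = 1.5: Pab(L + a)/(6LEI) = 75.08/EI
  span BC: UDL 29.5: wL³/(24EI) = 204.5/EI
  span BC: point load 59 at a = 4.58: Pab(L + b)/(6LEI) = 48.36/EI
  relative rotation θ_0 = (75.08 + 252.9)/EI = 327.9/EI
A unit hogging moment at B produces rotation L₁/(3EI) + L₂/(3EI) = 3.5/EI.
Slope continuity at B: θ_0 = M_B·3.5/EI, so M_B = 327.9/3.5 = 93.7 kN·m (hogging).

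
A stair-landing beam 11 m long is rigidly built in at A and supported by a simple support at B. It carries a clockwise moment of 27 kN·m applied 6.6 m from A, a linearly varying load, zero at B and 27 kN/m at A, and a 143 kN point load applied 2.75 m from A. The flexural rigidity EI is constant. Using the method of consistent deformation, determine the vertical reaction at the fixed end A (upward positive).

Choose R_B as the redundant. The primary structure is the cantilever fixed at A.
Primary-structure tip deflection at B by superposition:
  clockwise couple 27 at a = 6.6: M₀a(2L − a)/(2EI) = 1372/EI
  triangular load, peak 27 at the fixed end: w₀L⁴/(30EI) = 13177/EI
  point load 143 at a = 2.75: Pa²(3L − a)/(6EI) = 5452/EI
  δ_0 = 20001/EI
Tip deflection under a unit load at B: L³/(3EI) = 443.7/EI.
Compatibility at B: δ_0 − R_B·δ_{BB} = 0, so R_B = 20001/443.7 = 45.08 kN.
Vertical equilibrium: R_A = ΣP − R_B = 291.5 − 45.08 = 246.4 kN.

R_A = 246.4 kN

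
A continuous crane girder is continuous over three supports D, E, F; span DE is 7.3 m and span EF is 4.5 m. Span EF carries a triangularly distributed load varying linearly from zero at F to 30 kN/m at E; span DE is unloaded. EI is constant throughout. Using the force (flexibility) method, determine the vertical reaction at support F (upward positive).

R_F = 19.07 kN

Take M_E as the redundant. Released structure: two simple spans DE and EF with a hinge at E.
End slopes at the hinge E, treating each span as simply supported:
  span EF: triangular load, peak 30: w₀L³/(45EI) = 60.75/EI
  relative rotation θ_0 = (0 + 60.75)/EI = 60.75/EI
A unit hogging moment at E produces rotation L₁/(3EI) + L₂/(3EI) = 3.933/EI.
Slope continuity at E: θ_0 = M_E·3.933/EI, so M_E = 60.75/3.933 = 15.44 kN·m (hogging).
Span EF, ΣM about F: R_E^{EF}·4.5 = 202.5 + 15.44, so R_E^{EF} = 48.43 kN and R_F = 67.5 − 48.43 = 19.07 kN.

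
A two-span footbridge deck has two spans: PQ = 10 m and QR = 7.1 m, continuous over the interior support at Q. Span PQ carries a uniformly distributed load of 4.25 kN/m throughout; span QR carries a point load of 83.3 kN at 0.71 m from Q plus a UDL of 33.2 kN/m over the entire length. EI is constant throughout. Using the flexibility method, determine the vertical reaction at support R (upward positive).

R_R = 106.6 kN

Take M_Q as the redundant. Released structure: two simple spans PQ and QR with a hinge at Q.
Discontinuity in slope at Q on the released structure — sum the simple-span end rotations:
  span PQ: UDL 4.25: wL³/(24EI) = 177.1/EI
  span QR: point load 83.3 at a = 0.71: Pab(L + b)/(6LEI) = 119.7/EI
  span QR: UDL 33.2: wL³/(24EI) = 495.1/EI
  relative rotation θ_0 = (177.1 + 614.8)/EI = 791.9/EI
A unit hogging moment at Q produces rotation L₁/(3EI) + L₂/(3EI) = 5.7/EI.
Slope continuity at Q: θ_0 = M_Q·5.7/EI, so M_Q = 791.9/5.7 = 138.9 kN·m (hogging).
Span QR, ΣM about R: R_Q^{QR}·7.1 = 1369 + 138.9, so R_Q^{QR} = 212.4 kN and R_R = 319 − 212.4 = 106.6 kN.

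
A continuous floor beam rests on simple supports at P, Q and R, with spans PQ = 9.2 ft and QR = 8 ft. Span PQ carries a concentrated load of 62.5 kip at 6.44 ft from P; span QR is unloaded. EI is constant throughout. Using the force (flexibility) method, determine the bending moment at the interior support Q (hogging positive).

M_Q = 54.9 kip·ft

Insert a hinge at Q; M_Q is the redundant, and each span becomes simply supported.
Discontinuity in slope at Q on the released structure — sum the simple-span end rotations:
  span PQ: point load 62.5 at a = 6.44: Pab(L + a)/(6LEI) = 314.8/EI
  relative rotation θ_0 = (314.8 + 0)/EI = 314.8/EI
A unit hogging moment at Q produces rotation L₁/(3EI) + L₂/(3EI) = 5.733/EI.
Compatibility: M_Q·(L₁+L₂)/(3EI) = θ_0, giving M_Q = 54.9 kip·ft (hogging).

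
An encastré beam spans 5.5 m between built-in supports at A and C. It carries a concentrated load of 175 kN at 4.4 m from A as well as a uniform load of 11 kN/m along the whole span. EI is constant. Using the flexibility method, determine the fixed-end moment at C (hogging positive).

M_C = 150.9 kN·m

Release both end moments; the primary structure is a simply-supported span AC with redundants M_A and M_C.
On the primary (simply-supported) span, the end slopes from the loading are:
  at A: point load 175 at a = 4.4: Pab(L + b)/(6LEI) = 169.4/EI
  at C: point load 175 at a = 4.4: Pab(L + a)/(6LEI) = 254.1/EI
  at A: UDL 11: wL³/(24EI) = 76.26/EI
  at C: UDL 11: wL³/(24EI) = 76.26/EI
  θ_A0 = 245.7/EI,  θ_C0 = 330.4/EI
Flexibility coefficients: a unit moment at one end gives L/(3EI) there and L/(6EI) at the far end, so f₁₁ = f₂₂ = 1.833/EI and f₁₂ = f₂₁ = 0.9167/EI.
Compatibility — zero rotation at each built-in end:
  1.833 M_A + 0.9167 M_C = 245.7
  0.9167 M_A + 1.833 M_C = 330.4
Solving the pair gives M_A = 58.53 kN·m and M_C = 150.9 kN·m (hogging).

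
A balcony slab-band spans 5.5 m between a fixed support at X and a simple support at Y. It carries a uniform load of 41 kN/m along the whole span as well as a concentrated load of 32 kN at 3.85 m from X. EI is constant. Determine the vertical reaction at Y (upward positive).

Remove the prop at Y; the released (primary) structure is a cantilever built in at X.
Downward deflection at the released point Y due to the loads:
  UDL 41: wL⁴/(8EI) = 4690/EI
  point load 32 at a = 3.85: Pa²(3L − a)/(6EI) = 1000/EI
  δ_0 = 5690/EI
Tip deflection under a unit load at Y: L³/(3EI) = 55.46/EI.
Compatibility at Y: δ_0 − R_Y·δ_{YY} = 0, so R_Y = 5690/55.46 = 102.6 kN.

R_Y = 102.6 kN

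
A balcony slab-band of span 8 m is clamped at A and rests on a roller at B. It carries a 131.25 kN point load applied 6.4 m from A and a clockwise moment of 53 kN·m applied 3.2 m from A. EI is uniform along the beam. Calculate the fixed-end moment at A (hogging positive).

Release the roller at B. Primary structure: cantilever fixed at A.
Deflection at B on the released cantilever, summing each load's contribution:
  point load 131.25 at a = 6.4: Pa²(3L − a)/(6EI) = 15770/EI
  clockwise couple 53 at a = 3.2: M₀a(2L − a)/(2EI) = 1085/EI
  δ_0 = 16855/EI
Flexibility coefficient — unit upward force at B: δ_{BB} = L³/(3EI) = 170.7/EI.
The prop prevents deflection at B: R_B = δ_0/δ_{BB} = 16855/170.7 = 98.76 kN.
Moment equilibrium about A: M_A = Σ(load moments about A) − R_B·L = 893 − 98.76×8 = 102.9 kN·m.

M_A = 102.9 kN·m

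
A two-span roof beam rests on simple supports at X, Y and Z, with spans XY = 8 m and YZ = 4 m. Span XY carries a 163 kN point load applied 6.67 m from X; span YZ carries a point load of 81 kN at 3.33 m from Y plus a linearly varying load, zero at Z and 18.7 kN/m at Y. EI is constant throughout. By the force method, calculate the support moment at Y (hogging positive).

Take M_Y as the redundant. Released structure: two simple spans XY and YZ with a hinge at Y.
Rotations at Y on the released spans (each span's end-slope, ×1/EI):
  span XY: point load 163 at a = 6.67: Pab(L + a)/(6LEI) = 441.9/EI
  span YZ: point load 81 at a = 3.33: Pab(L + b)/(6LEI) = 35.16/EI
  span YZ: triangular load, peak 18.7: w₀L³/(45EI) = 26.6/EI
  relative rotation θ_0 = (441.9 + 61.76)/EI = 503.7/EI
A unit hogging moment at Y produces rotation L₁/(3EI) + L₂/(3EI) = 4/EI.
Slope continuity at Y: θ_0 = M_Y·4/EI, so M_Y = 503.7/4 = 125.9 kN·m (hogging).

M_Y = 125.9 kN·m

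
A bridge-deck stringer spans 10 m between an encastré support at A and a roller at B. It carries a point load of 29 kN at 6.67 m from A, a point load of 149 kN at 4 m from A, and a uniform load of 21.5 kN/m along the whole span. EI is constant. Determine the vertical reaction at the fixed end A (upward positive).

Choose R_B as the redundant. The primary structure is the cantilever fixed at A.
Downward deflection at the released point B due to the loads:
  point load 29 at a = 6.67: Pa²(3L − a)/(6EI) = 5017/EI
  point load 149 at a = 4: Pa²(3L − a)/(6EI) = 10331/EI
  UDL 21.5: wL⁴/(8EI) = 26875/EI
  δ_0 = 42222/EI
Flexibility coefficient — unit upward force at B: δ_{BB} = L³/(3EI) = 333.3/EI.
Compatibility at B: δ_0 − R_B·δ_{BB} = 0, so R_B = 42222/333.3 = 126.7 kN.
Vertical equilibrium: R_A = ΣP − R_B = 393 − 126.7 = 266.3 kN.

R_A = 266.3 kN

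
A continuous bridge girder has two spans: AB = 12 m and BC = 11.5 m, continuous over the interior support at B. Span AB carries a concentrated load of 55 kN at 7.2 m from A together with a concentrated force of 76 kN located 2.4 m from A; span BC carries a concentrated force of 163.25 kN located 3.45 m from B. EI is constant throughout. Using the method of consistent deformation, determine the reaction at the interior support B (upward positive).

R_B = 209 kN

Insert a hinge at B; M_B is the redundant, and each span becomes simply supported.
Discontinuity in slope at B on the released structure — sum the simple-span end rotations:
  span AB: point load 55 at a = 7.2: Pab(L + a)/(6LEI) = 506.9/EI
  span AB: point load 76 at a = 2.4: Pab(L + a)/(6LEI) = 350.2/EI
  span BC: point load 163.25 at a = 3.45: Pab(L + b)/(6LEI) = 1285/EI
  relative rotation θ_0 = (857.1 + 1285)/EI = 2142/EI
A unit hogging moment at B produces rotation L₁/(3EI) + L₂/(3EI) = 7.833/EI.
Compatibility: M_B·(L₁+L₂)/(3EI) = θ_0, giving M_B = 273.4 kN·m (hogging).
Span AB, ΣM about A with M_B applied at B: R_B^{AB}·12 = 578.4 + 273.4, so R_B^{AB} = 70.98 kN and R_A = 131 − 70.98 = 60.02 kN.
Span BC, ΣM about C: R_B^{BC}·11.5 = 1314 + 273.4, so R_B^{BC} = 138 kN and R_C = 163.2 − 138 = 25.2 kN.
R_B = 70.98 + 138 = 209 kN.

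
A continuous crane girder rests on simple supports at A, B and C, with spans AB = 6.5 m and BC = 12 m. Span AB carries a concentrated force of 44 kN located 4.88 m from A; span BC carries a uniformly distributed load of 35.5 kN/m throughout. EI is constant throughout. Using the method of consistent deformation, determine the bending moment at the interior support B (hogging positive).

Take M_B as the redundant. Released structure: two simple spans AB and BC with a hinge at B.
Rotations at B on the released spans (each span's end-slope, ×1/EI):
  span AB: point load 44 at a = 4.88: Pab(L + a)/(6LEI) = 101.5/EI
  span BC: UDL 35.5: wL³/(24EI) = 2556/EI
  relative rotation θ_0 = (101.5 + 2556)/EI = 2657/EI
A unit hogging moment at B produces rotation L₁/(3EI) + L₂/(3EI) = 6.167/EI.
Slope continuity at B: θ_0 = M_B·6.167/EI, so M_B = 2657/6.167 = 430.9 kN·m (hogging).

M_B = 430.9 kN·m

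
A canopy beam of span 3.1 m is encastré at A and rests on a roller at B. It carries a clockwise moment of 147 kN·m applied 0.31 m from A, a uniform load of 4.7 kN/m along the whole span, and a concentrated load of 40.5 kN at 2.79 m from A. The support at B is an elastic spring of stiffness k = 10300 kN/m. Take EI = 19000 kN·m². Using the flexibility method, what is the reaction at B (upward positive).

Release the roller at B. Primary structure: cantilever fixed at A.
Deflection at B on the released cantilever, summing each load's contribution:
  clockwise couple 147 at a = 0.31: M₀a(2L − a)/(2EI) = 134.2/EI
  UDL 4.7: wL⁴/(8EI) = 54.26/EI
  point load 40.5 at a = 2.79: Pa²(3L − a)/(6EI) = 342.1/EI
  δ_0 = 530.5/EI
Flexibility coefficient — unit upward force at B: δ_{BB} = L³/(3EI) = 9.93/EI.
With EI = 19000 kN·m²: δ_0 = 0.027922 m and δ_{BB} = 0.000523 m/kN.
Compatibility — the spring shortens by R_B/k under the reaction it provides: δ_0 − R_B·δ_{BB} = R_B/k. With 1/k = 0.000097 m/kN, R_B = δ_0 / (δ_{BB} + 1/k) = 0.027922 / (0.000523 + 0.000097) = 45.05 kN.

R_B = 45.05 kN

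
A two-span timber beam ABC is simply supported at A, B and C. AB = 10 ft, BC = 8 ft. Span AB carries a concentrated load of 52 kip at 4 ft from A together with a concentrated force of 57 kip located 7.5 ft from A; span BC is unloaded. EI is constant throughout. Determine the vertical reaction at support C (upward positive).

R_C = -12.56 kip

Insert a hinge at B; M_B is the redundant, and each span becomes simply supported.
Discontinuity in slope at B on the released structure — sum the simple-span end rotations:
  span AB: point load 52 at a = 4: Pab(L + a)/(6LEI) = 291.2/EI
  span AB: point load 57 at a = 7.5: Pab(L + a)/(6LEI) = 311.7/EI
  relative rotation θ_0 = (602.9 + 0)/EI = 602.9/EI
A unit hogging moment at B produces rotation L₁/(3EI) + L₂/(3EI) = 6/EI.
Compatibility: M_B·(L₁+L₂)/(3EI) = θ_0, giving M_B = 100.5 kip·ft (hogging).
Span BC, ΣM about C: R_B^{BC}·8 = 0 + 100.5, so R_B^{BC} = 12.56 kip and R_C = 0 − 12.56 = -12.56 kip.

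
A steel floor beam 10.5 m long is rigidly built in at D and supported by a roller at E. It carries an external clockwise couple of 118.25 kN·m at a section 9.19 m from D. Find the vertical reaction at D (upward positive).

R_D = -16.63 kN

Take the reaction at E as the redundant and release it; the primary structure is a cantilever fixed at D.
Free-end deflection of the primary structure under the applied loading (downward +):
  clockwise couple 118.25 at a = 9.19: M₀a(2L − a)/(2EI) = 6417/EI
Tip deflection under a unit load at E: L³/(3EI) = 385.9/EI.
The prop prevents deflection at E: R_E = δ_0/δ_{EE} = 6417/385.9 = 16.63 kN.
Vertical equilibrium: R_D = ΣP − R_E = 0 − 16.63 = -16.63 kN.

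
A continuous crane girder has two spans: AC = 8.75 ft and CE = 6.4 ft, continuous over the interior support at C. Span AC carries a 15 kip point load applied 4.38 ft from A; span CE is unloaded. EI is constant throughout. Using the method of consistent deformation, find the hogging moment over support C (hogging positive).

M_C = 14.22 kip·ft

Release continuity at C by inserting a hinge; the redundant is the internal moment M_C. The primary structure is two simply-supported spans AC and CE.
End slopes at the hinge C, treating each span as simply supported:
  span AC: point load 15 at a = 4.38: Pab(L + a)/(6LEI) = 71.8/EI
  relative rotation θ_0 = (71.8 + 0)/EI = 71.8/EI
A unit hogging moment at C produces rotation L₁/(3EI) + L₂/(3EI) = 5.05/EI.
Slope continuity at C: θ_0 = M_C·5.05/EI, so M_C = 71.8/5.05 = 14.22 kip·ft (hogging).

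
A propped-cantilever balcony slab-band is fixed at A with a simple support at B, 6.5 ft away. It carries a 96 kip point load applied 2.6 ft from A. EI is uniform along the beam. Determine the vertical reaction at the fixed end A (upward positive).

Release the roller at B. Primary structure: cantilever fixed at A.
Primary-structure tip deflection at B by superposition:
  point load 96 at a = 2.6: Pa²(3L − a)/(6EI) = 1828/EI
Tip deflection under a unit load at B: L³/(3EI) = 91.54/EI.
The prop prevents deflection at B: R_B = δ_0/δ_{BB} = 1828/91.54 = 19.97 kip.
Vertical equilibrium: R_A = ΣP − R_B = 96 − 19.97 = 76.03 kip.

R_A = 76.03 kip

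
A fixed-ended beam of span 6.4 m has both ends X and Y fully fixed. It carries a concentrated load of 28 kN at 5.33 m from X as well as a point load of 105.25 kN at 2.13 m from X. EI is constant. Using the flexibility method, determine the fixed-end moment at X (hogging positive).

M_X = 104 kN·m

Release both end moments; the primary structure is a simply-supported span XY with redundants M_X and M_Y.
Simple-span end rotations at X and Y under the given loads:
  at X: point load 28 at a = 5.33: Pab(L + b)/(6LEI) = 31.06/EI
  at Y: point load 28 at a = 5.33: Pab(L + a)/(6LEI) = 48.78/EI
  at X: point load 105.25 at a = 2.13: Pab(L + b)/(6LEI) = 266/EI
  at Y: point load 105.25 at a = 2.13: Pab(L + a)/(6LEI) = 212.6/EI
  θ_X0 = 297.1/EI,  θ_Y0 = 261.4/EI
Flexibility coefficients: a unit moment at one end gives L/(3EI) there and L/(6EI) at the far end, so f₁₁ = f₂₂ = 2.133/EI and f₁₂ = f₂₁ = 1.067/EI.
Compatibility — zero rotation at each built-in end:
  2.133 M_X + 1.067 M_Y = 297.1
  1.067 M_X + 2.133 M_Y = 261.4
Solving the pair gives M_X = 104 kN·m and M_Y = 70.56 kN·m (hogging).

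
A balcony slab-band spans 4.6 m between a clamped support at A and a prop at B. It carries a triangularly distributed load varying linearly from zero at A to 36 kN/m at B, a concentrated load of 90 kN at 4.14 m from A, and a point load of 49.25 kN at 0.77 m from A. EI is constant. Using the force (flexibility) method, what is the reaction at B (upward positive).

R_B = 124 kN

Release the roller at B. Primary structure: cantilever fixed at A.
Deflection at B on the released cantilever, summing each load's contribution:
  triangular load, peak 36 at the free end: 11w₀L⁴/(120EI) = 1478/EI
  point load 90 at a = 4.14: Pa²(3L − a)/(6EI) = 2484/EI
  point load 49.25 at a = 0.77: Pa²(3L − a)/(6EI) = 63.41/EI
  δ_0 = 4025/EI
Flexibility coefficient — unit upward force at B: δ_{BB} = L³/(3EI) = 32.45/EI.
The prop prevents deflection at B: R_B = δ_0/δ_{BB} = 4025/32.45 = 124 kN.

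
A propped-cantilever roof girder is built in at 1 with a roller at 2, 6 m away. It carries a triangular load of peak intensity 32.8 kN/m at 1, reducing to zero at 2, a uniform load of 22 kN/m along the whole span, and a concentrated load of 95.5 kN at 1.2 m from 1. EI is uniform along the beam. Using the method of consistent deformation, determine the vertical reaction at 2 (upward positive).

Remove the prop at 2; the released (primary) structure is a cantilever built in at 1.
Free-end deflection of the primary structure under the applied loading (downward +):
  triangular load, peak 32.8 at the fixed end: w₀L⁴/(30EI) = 1417/EI
  UDL 22: wL⁴/(8EI) = 3564/EI
  point load 95.5 at a = 1.2: Pa²(3L − a)/(6EI) = 385.1/EI
  δ_0 = 5366/EI
Tip deflection under a unit load at 2: L³/(3EI) = 72/EI.
The prop prevents deflection at 2: R_2 = δ_0/δ_{22} = 5366/72 = 74.53 kN.

R_2 = 74.53 kN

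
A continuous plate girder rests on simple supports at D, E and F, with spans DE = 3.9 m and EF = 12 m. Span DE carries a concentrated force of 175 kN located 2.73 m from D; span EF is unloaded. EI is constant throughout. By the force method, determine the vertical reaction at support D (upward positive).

R_D = 44.84 kN

Release continuity at E by inserting a hinge; the redundant is the internal moment M_E. The primary structure is two simply-supported spans DE and EF.
Discontinuity in slope at E on the released structure — sum the simple-span end rotations:
  span DE: point load 175 at a = 2.73: Pab(L + a)/(6LEI) = 158.4/EI
  relative rotation θ_0 = (158.4 + 0)/EI = 158.4/EI
A unit hogging moment at E produces rotation L₁/(3EI) + L₂/(3EI) = 5.3/EI.
Compatibility: M_E·(L₁+L₂)/(3EI) = θ_0, giving M_E = 29.88 kN·m (hogging).
Span DE, ΣM about D with M_E applied at E: R_E^{DE}·3.9 = 477.8 + 29.88, so R_E^{DE} = 130.2 kN and R_D = 175 − 130.2 = 44.84 kN.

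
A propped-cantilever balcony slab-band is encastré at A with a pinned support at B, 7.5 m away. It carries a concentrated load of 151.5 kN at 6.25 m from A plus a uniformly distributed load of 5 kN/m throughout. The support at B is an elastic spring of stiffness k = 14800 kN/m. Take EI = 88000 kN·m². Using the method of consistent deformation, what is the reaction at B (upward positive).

Remove the prop at B; the released (primary) structure is a cantilever built in at A.
Downward deflection at the released point B due to the loads:
  point load 151.5 at a = 6.25: Pa²(3L − a)/(6EI) = 16028/EI
  UDL 5: wL⁴/(8EI) = 1978/EI
  δ_0 = 18005/EI
Flexibility coefficient — unit upward force at B: δ_{BB} = L³/(3EI) = 140.6/EI.
With EI = 88000 kN·m²: δ_0 = 0.20461 m and δ_{BB} = 0.001598 m/kN.
Compatibility — the spring shortens by R_B/k under the reaction it provides: δ_0 − R_B·δ_{BB} = R_B/k. With 1/k = 0.000068 m/kN, R_B = δ_0 / (δ_{BB} + 1/k) = 0.20461 / (0.001598 + 0.000068) = 122.8 kN.

R_B = 122.8 kN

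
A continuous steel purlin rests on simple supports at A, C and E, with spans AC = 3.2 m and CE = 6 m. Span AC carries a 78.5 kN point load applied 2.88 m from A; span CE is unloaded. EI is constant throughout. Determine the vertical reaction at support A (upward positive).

Release continuity at C by inserting a hinge; the redundant is the internal moment M_C. The primary structure is two simply-supported spans AC and CE.
Rotations at C on the released spans (each span's end-slope, ×1/EI):
  span AC: point load 78.5 at a = 2.88: Pab(L + a)/(6LEI) = 22.91/EI
  relative rotation θ_0 = (22.91 + 0)/EI = 22.91/EI
A unit hogging moment at C produces rotation L₁/(3EI) + L₂/(3EI) = 3.067/EI.
Slope continuity at C: θ_0 = M_C·3.067/EI, so M_C = 22.91/3.067 = 7.47 kN·m (hogging).
Span AC, ΣM about A with M_C applied at C: R_C^{AC}·3.2 = 226.1 + 7.47, so R_C^{AC} = 72.98 kN and R_A = 78.5 − 72.98 = 5.515 kN.

R_A = 5.515 kN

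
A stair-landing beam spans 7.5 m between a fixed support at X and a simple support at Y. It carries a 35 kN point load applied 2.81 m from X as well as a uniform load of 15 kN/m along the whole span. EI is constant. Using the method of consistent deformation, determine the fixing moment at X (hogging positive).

Take the reaction at Y as the redundant and release it; the primary structure is a cantilever fixed at X.
Downward deflection at the released point Y due to the loads:
  point load 35 at a = 2.81: Pa²(3L − a)/(6EI) = 906.9/EI
  UDL 15: wL⁴/(8EI) = 5933/EI
  δ_0 = 6840/EI
Tip deflection under a unit load at Y: L³/(3EI) = 140.6/EI.
The prop prevents deflection at Y: R_Y = δ_0/δ_{YY} = 6840/140.6 = 48.64 kN.
Moment equilibrium about X: M_X = Σ(load moments about X) − R_Y·L = 520.2 − 48.64×7.5 = 155.4 kN·m.

M_X = 155.4 kN·m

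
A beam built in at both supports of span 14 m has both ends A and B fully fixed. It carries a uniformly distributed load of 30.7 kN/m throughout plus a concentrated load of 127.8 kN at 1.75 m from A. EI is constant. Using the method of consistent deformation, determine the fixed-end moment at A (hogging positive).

Release both end moments; the primary structure is a simply-supported span AB with redundants M_A and M_B.
Simple-span end rotations at A and B under the given loads:
  at A: UDL 30.7: wL³/(24EI) = 3510/EI
  at B: UDL 30.7: wL³/(24EI) = 3510/EI
  at A: point load 127.8 at a = 1.75: Pab(L + b)/(6LEI) = 856.2/EI
  at B: point load 127.8 at a = 1.75: Pab(L + a)/(6LEI) = 513.7/EI
  θ_A0 = 4366/EI,  θ_B0 = 4024/EI
Flexibility coefficients: a unit moment at one end gives L/(3EI) there and L/(6EI) at the far end, so f₁₁ = f₂₂ = 4.667/EI and f₁₂ = f₂₁ = 2.333/EI.
Compatibility — zero rotation at each built-in end:
  4.667 M_A + 2.333 M_B = 4366
  2.333 M_A + 4.667 M_B = 4024
Solving the pair gives M_A = 672.7 kN·m and M_B = 525.9 kN·m (hogging).

M_A = 672.7 kN·m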